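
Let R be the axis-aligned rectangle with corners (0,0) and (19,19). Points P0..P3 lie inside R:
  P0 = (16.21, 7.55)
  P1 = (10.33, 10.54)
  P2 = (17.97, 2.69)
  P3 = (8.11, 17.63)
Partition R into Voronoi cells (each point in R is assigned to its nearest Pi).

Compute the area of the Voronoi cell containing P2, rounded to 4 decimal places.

Area of P2's cell: 41.0472

1. box [0,19]×[0,19]: [(0, 0) (19, 0) (19, 19) (0, 19)]
2. ⊥bis P2·P0 via (17.09,5.12): [(2.9518, 0) (19, 0) (19, 5.8117)]  |A|=46.6335
3. ⊥bis P2·P1 via (14.15,6.615): [(9.9614, 2.5384) (7.3532, 0) (19, 0) (19, 5.8117)]  |A|=41.0472
4. ⊥bis P2·P3 via (13.04,10.16): [(9.9614, 2.5384) (7.3532, 0) (19, 0) (19, 5.8117)]  |A|=41.0472
5. canonical 4-gon: [(9.9614, 2.5384) (7.3532, 0) (19, 0) (19, 5.8117)]
6. shoelace: 41.0472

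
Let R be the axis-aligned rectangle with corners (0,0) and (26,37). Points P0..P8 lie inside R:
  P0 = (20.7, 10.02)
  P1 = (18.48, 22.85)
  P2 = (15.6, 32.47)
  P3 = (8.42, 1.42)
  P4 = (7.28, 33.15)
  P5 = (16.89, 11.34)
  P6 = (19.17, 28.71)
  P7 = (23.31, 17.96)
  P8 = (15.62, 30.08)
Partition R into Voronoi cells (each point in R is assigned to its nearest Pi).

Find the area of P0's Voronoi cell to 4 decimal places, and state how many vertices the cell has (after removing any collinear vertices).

Area of P0's cell: 110.9091 (5 vertices)

1. box [0,26]×[0,37]: [(0, 0) (26, 0) (26, 37) (0, 37)]
2. ⊥bis P0·P1 via (19.59,16.435): [(0, 13.0453) (0, 0) (26, 0) (26, 17.5441)]  |A|=397.6627
3. ⊥bis P0·P2 via (18.15,21.245): [(0, 13.0453) (0, 0) (26, 0) (26, 17.5441)]  |A|=397.6627
4. ⊥bis P0·P3 via (14.56,5.72): [(8.4107, 14.5006) (18.5659, 0) (26, 0) (26, 17.5441)]  |A|=208.1943
5. ⊥bis P0·P4 via (13.99,21.585): [(8.4107, 14.5006) (18.5659, 0) (26, 0) (26, 17.5441)]  |A|=208.1943
6. ⊥bis P0·P5 via (18.795,10.68): [(20.8653, 16.6557) (16.2437, 3.3159) (18.5659, 0) (26, 0) (26, 17.5441)]  |A|=130.1034
7. ⊥bis P0·P6 via (19.935,19.365): [(20.8653, 16.6557) (16.2437, 3.3159) (18.5659, 0) (26, 0) (26, 17.5441)]  |A|=130.1034
8. ⊥bis P0·P7 via (22.005,13.99): [(20.1527, 14.5989) (16.2437, 3.3159) (18.5659, 0) (26, 0) (26, 12.6768)]  |A|=110.9091
9. ⊥bis P0·P8 via (18.16,20.05): [(20.1527, 14.5989) (16.2437, 3.3159) (18.5659, 0) (26, 0) (26, 12.6768)]  |A|=110.9091
10. canonical 5-gon: [(20.1527, 14.5989) (16.2437, 3.3159) (18.5659, 0) (26, 0) (26, 12.6768)]
11. shoelace: 110.9091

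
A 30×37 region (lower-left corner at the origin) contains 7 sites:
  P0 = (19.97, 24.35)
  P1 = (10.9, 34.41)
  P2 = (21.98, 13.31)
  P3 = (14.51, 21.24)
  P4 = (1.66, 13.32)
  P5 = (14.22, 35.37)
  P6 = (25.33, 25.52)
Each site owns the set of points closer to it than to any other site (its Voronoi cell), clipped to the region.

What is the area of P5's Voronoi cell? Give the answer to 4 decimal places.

1. box [0,30]×[0,37]: [(0, 0) (30, 0) (30, 37) (0, 37)]
2. ⊥bis P5·P0 via (17.095,29.86): [(0, 20.9402) (30, 36.5936) (30, 37) (0, 37)]  |A|=246.9938
3. ⊥bis P5·P1 via (12.56,34.89): [(14.4183, 28.4634) (30, 36.5936) (30, 37) (11.9499, 37)]  |A|=80.2103
4. ⊥bis P5·P2 via (18.1,24.34): [(14.4183, 28.4634) (30, 36.5936) (30, 37) (11.9499, 37)]  |A|=80.2103
5. ⊥bis P5·P3 via (14.365,28.305): [(14.4183, 28.4634) (30, 36.5936) (30, 37) (11.9499, 37)]  |A|=80.2103
6. ⊥bis P5·P4 via (7.94,24.345): [(14.4183, 28.4634) (30, 36.5936) (30, 37) (11.9499, 37)]  |A|=80.2103
7. ⊥bis P5·P6 via (19.775,30.445): [(14.4183, 28.4634) (21.1169, 31.9585) (25.5866, 37) (11.9499, 37)]  |A|=67.28
8. canonical 4-gon: [(14.4183, 28.4634) (21.1169, 31.9585) (25.5866, 37) (11.9499, 37)]
9. shoelace: 67.28

Area of P5's cell: 67.2800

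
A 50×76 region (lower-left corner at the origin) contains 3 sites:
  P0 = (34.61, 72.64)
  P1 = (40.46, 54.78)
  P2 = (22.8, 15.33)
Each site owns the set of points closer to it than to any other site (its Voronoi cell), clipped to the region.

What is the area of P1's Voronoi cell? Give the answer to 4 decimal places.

Area of P1's cell: 1079.0618

1. box [0,50]×[0,76]: [(0, 0) (50, 0) (50, 76) (0, 76)]
2. ⊥bis P1·P0 via (37.535,63.71): [(0, 51.4155) (0, 0) (50, 0) (50, 67.7929)]  |A|=2980.2095
3. ⊥bis P1·P2 via (31.63,35.055): [(0, 51.4155) (0, 49.2143) (50, 26.8316) (50, 67.7929)]  |A|=1079.0618
4. canonical 4-gon: [(0, 51.4155) (0, 49.2143) (50, 26.8316) (50, 67.7929)]
5. shoelace: 1079.0618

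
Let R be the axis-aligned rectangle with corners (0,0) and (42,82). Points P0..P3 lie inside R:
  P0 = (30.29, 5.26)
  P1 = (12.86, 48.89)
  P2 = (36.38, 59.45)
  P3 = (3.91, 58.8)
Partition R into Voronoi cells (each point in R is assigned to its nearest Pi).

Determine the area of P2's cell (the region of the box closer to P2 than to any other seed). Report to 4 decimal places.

1. box [0,42]×[0,82]: [(0, 0) (42, 0) (42, 82) (0, 82)]
2. ⊥bis P2·P0 via (33.335,32.355): [(0, 36.1013) (42, 31.3812) (42, 82) (0, 82)]  |A|=2026.8681
3. ⊥bis P2·P1 via (24.62,54.17): [(34.4719, 32.2272) (42, 31.3812) (42, 82) (12.1249, 82)]  |A|=934.016
4. ⊥bis P2·P3 via (20.145,59.125): [(20.04, 64.3709) (34.4719, 32.2272) (42, 31.3812) (42, 82) (19.6871, 82)]  |A|=867.359
5. canonical 5-gon: [(20.04, 64.3709) (34.4719, 32.2272) (42, 31.3812) (42, 82) (19.6871, 82)]
6. shoelace: 867.359

Area of P2's cell: 867.3590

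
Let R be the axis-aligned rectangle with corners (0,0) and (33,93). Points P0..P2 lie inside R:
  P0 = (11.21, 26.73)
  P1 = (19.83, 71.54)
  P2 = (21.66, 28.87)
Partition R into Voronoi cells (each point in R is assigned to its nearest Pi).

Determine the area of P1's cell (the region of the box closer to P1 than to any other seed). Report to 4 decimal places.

1. box [0,33]×[0,93]: [(0, 0) (33, 0) (33, 93) (0, 93)]
2. ⊥bis P1·P0 via (15.52,49.135): [(0, 52.1205) (33, 45.7724) (33, 93) (0, 93)]  |A|=1453.7662
3. ⊥bis P1·P2 via (20.745,50.205): [(0, 52.1205) (11.9243, 49.8267) (33, 50.7306) (33, 93) (0, 93)]  |A|=1401.5176
4. canonical 5-gon: [(0, 52.1205) (11.9243, 49.8267) (33, 50.7306) (33, 93) (0, 93)]
5. shoelace: 1401.5176

Area of P1's cell: 1401.5176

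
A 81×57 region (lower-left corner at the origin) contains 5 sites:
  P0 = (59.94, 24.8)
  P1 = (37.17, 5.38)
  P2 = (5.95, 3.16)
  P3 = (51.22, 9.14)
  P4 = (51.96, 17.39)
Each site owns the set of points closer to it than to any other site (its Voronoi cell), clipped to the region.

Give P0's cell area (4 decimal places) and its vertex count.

Area of P0's cell: 1763.1290 (4 vertices)

1. box [0,81]×[0,57]: [(0, 0) (81, 0) (81, 57) (0, 57)]
2. ⊥bis P0·P1 via (48.555,15.09): [(61.4249, 0) (81, 0) (81, 57) (12.8109, 57)]  |A|=2501.2783
3. ⊥bis P0·P2 via (32.945,13.98): [(18.2652, 50.6049) (61.4249, 0) (81, 0) (81, 57) (15.7019, 57)]  |A|=2492.0341
4. ⊥bis P0·P3 via (55.58,16.97): [(18.2652, 50.6049) (39.1478, 26.12) (81, 2.8153) (81, 57) (15.7019, 57)]  |A|=2177.4698
5. ⊥bis P0·P4 via (55.95,21.095): [(64.2775, 12.127) (81, 2.8153) (81, 57) (22.6096, 57)]  |A|=1763.129
6. canonical 4-gon: [(64.2775, 12.127) (81, 2.8153) (81, 57) (22.6096, 57)]
7. shoelace: 1763.129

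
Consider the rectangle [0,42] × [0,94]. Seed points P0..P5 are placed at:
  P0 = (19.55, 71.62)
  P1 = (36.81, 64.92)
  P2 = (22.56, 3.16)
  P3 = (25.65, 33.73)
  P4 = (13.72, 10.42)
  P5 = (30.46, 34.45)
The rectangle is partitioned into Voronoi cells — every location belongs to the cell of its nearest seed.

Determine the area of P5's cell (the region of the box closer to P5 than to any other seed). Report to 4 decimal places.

1. box [0,42]×[0,94]: [(0, 0) (42, 0) (42, 94) (0, 94)]
2. ⊥bis P5·P0 via (25.005,53.035): [(0, 45.6956) (0, 0) (42, 0) (42, 58.0233)]  |A|=2178.0976
3. ⊥bis P5·P1 via (33.635,49.685): [(21.9139, 52.1277) (0, 45.6956) (0, 0) (42, 0) (42, 47.9417)]  |A|=2076.8476
4. ⊥bis P5·P2 via (26.51,18.805): [(21.9139, 52.1277) (0, 45.6956) (0, 25.4982) (42, 14.8941) (42, 47.9417)]  |A|=1228.6094
5. ⊥bis P5·P3 via (28.055,34.09): [(25.4658, 51.3875) (30.4935, 17.7993) (42, 14.8941) (42, 47.9417)]  |A|=459.146
6. ⊥bis P5·P4 via (22.09,22.435): [(25.4658, 51.3875) (30.4935, 17.7993) (42, 14.8941) (42, 47.9417)]  |A|=459.146
7. canonical 4-gon: [(25.4658, 51.3875) (30.4935, 17.7993) (42, 14.8941) (42, 47.9417)]
8. shoelace: 459.146

Area of P5's cell: 459.1460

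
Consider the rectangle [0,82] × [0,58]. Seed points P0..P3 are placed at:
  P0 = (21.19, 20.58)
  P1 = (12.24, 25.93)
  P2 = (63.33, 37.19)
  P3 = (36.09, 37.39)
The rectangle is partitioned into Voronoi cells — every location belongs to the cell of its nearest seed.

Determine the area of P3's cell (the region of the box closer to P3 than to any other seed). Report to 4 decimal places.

1. box [0,82]×[0,58]: [(0, 0) (82, 0) (82, 58) (0, 58)]
2. ⊥bis P3·P0 via (28.64,28.985): [(0, 54.3708) (61.3405, 0) (82, 0) (82, 58) (0, 58)]  |A|=3088.432
3. ⊥bis P3·P1 via (24.165,31.66): [(23.084, 33.9097) (61.3405, 0) (82, 0) (82, 58) (11.5085, 58)]  |A|=2907.922
4. ⊥bis P3·P2 via (49.71,37.29): [(23.084, 33.9097) (49.5132, 10.4835) (49.8621, 58) (11.5085, 58)]  |A|=1093.9711
5. canonical 4-gon: [(23.084, 33.9097) (49.5132, 10.4835) (49.8621, 58) (11.5085, 58)]
6. shoelace: 1093.9711

Area of P3's cell: 1093.9711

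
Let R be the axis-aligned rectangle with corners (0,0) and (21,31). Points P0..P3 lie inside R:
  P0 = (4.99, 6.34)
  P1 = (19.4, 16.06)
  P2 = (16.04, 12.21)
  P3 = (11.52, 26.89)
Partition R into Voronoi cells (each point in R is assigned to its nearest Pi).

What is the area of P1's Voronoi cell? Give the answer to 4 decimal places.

1. box [0,21]×[0,31]: [(0, 0) (21, 0) (21, 31) (0, 31)]
2. ⊥bis P1·P0 via (12.195,11.2): [(0, 29.2792) (19.7498, 0) (21, 0) (21, 31) (0, 31)]  |A|=361.8714
3. ⊥bis P1·P2 via (17.72,14.135): [(0, 29.5997) (21, 11.2725) (21, 31) (0, 31)]  |A|=221.8421
4. ⊥bis P1·P3 via (15.46,21.475): [(12.1059, 19.0346) (21, 11.2725) (21, 25.506)]  |A|=63.2968
5. canonical 3-gon: [(12.1059, 19.0346) (21, 11.2725) (21, 25.506)]
6. shoelace: 63.2968

Area of P1's cell: 63.2968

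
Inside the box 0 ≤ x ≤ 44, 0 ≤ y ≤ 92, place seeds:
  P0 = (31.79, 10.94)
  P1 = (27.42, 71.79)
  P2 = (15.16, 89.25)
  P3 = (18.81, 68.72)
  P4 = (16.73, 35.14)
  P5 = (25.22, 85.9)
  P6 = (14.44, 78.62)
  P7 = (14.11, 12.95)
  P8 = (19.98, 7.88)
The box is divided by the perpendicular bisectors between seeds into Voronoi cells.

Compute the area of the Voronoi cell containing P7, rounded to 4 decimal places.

1. box [0,44]×[0,92]: [(0, 0) (44, 0) (44, 92) (0, 92)]
2. ⊥bis P7·P0 via (22.95,11.945): [(0, 0) (21.592, 0) (32.0513, 92) (0, 92)]  |A|=2467.5906
3. ⊥bis P7·P1 via (20.765,42.37): [(0, 47.0672) (0, 0) (21.592, 0) (26.2674, 41.1253)]  |A|=1062.1561
4. ⊥bis P7·P2 via (14.635,51.1): [(0, 47.0672) (0, 0) (21.592, 0) (26.2674, 41.1253)]  |A|=1062.1561
5. ⊥bis P7·P3 via (16.46,40.835): [(0, 42.2222) (0, 0) (21.592, 0) (26.1417, 40.0191)]  |A|=983.9251
6. ⊥bis P7·P4 via (15.42,24.045): [(0, 25.8657) (0, 0) (21.592, 0) (24.2077, 23.0074)]  |A|=561.4618
7. ⊥bis P7·P5 via (19.665,49.425): [(0, 25.8657) (0, 0) (21.592, 0) (24.2077, 23.0074)]  |A|=561.4618
8. ⊥bis P7·P6 via (14.275,45.785): [(0, 25.8657) (0, 0) (21.592, 0) (24.2077, 23.0074)]  |A|=561.4618
9. ⊥bis P7·P8 via (17.045,10.415): [(0, 25.8657) (0, 0) (8.0494, 0) (23.6448, 18.0561) (24.2077, 23.0074)]  |A|=439.1984
10. canonical 5-gon: [(0, 25.8657) (0, 0) (8.0494, 0) (23.6448, 18.0561) (24.2077, 23.0074)]
11. shoelace: 439.1984

Area of P7's cell: 439.1984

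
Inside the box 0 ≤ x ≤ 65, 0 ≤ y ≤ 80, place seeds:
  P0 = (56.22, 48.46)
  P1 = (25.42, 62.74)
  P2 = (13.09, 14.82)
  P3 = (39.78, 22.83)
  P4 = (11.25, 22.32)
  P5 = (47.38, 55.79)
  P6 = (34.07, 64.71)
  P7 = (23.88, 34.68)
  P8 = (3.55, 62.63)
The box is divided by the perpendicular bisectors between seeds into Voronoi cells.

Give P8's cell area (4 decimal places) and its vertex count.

Area of P8's cell: 516.6361 (5 vertices)

1. box [0,65]×[0,80]: [(0, 0) (65, 0) (65, 80) (0, 80)]
2. ⊥bis P8·P0 via (29.885,55.545): [(0, 0) (14.9415, 0) (36.4642, 80) (0, 80)]  |A|=2056.2298
3. ⊥bis P8·P1 via (14.485,62.685): [(0, 0) (14.8003, 0) (14.3979, 80) (0, 80)]  |A|=1167.9279
4. ⊥bis P8·P2 via (8.32,38.725): [(0, 37.0648) (14.5992, 39.978) (14.3979, 80) (0, 80)]  |A|=601.5267
5. ⊥bis P8·P3 via (21.665,42.73): [(0, 37.0648) (14.5992, 39.978) (14.3979, 80) (0, 80)]  |A|=601.5267
6. ⊥bis P8·P4 via (7.4,42.475): [(0, 41.0615) (14.5798, 43.8465) (14.3979, 80) (0, 80)]  |A|=544.1248
7. ⊥bis P8·P5 via (25.465,59.21): [(0, 41.0615) (14.5798, 43.8465) (14.3979, 80) (0, 80)]  |A|=544.1248
8. ⊥bis P8·P6 via (18.81,63.67): [(0, 41.0615) (14.5798, 43.8465) (14.3979, 80) (0, 80)]  |A|=544.1248
9. ⊥bis P8·P7 via (13.715,48.655): [(0, 41.0615) (4.4418, 41.9099) (14.5525, 49.2642) (14.3979, 80) (0, 80)]  |A|=516.6361
10. canonical 5-gon: [(0, 41.0615) (4.4418, 41.9099) (14.5525, 49.2642) (14.3979, 80) (0, 80)]
11. shoelace: 516.6361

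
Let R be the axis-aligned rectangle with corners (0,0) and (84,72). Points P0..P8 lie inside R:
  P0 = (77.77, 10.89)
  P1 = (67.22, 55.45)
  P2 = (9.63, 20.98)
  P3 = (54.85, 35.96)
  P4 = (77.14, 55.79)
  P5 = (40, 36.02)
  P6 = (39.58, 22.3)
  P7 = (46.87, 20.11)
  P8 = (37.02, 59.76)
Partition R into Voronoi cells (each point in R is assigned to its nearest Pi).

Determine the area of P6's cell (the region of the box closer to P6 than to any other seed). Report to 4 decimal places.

Area of P6's cell: 479.0263

1. box [0,84]×[0,72]: [(0, 0) (84, 0) (84, 72) (0, 72)]
2. ⊥bis P6·P0 via (58.675,16.595): [(0, 0) (53.7169, 0) (75.2283, 72) (0, 72)]  |A|=4642.0285
3. ⊥bis P6·P1 via (53.4,38.875): [(0, 0) (53.7169, 0) (62.9521, 30.9106) (13.6716, 72) (0, 72)]  |A|=3377.3644
4. ⊥bis P6·P2 via (24.605,21.64): [(25.5587, 0) (53.7169, 0) (62.9521, 30.9106) (22.7179, 64.4573)]  |A|=1684.2359
5. ⊥bis P6·P3 via (47.215,29.13): [(23.0861, 56.1028) (25.5587, 0) (53.7169, 0) (58.6133, 16.3883)]  |A|=1178.2186
6. ⊥bis P6·P4 via (58.36,39.045): [(23.0861, 56.1028) (25.5587, 0) (53.7169, 0) (58.6133, 16.3883)]  |A|=1178.2186
7. ⊥bis P6·P5 via (39.79,29.16): [(47.3965, 28.9271) (24.2526, 29.6356) (25.5587, 0) (53.7169, 0) (58.6133, 16.3883)]  |A|=872.3559
8. ⊥bis P6·P7 via (43.225,21.205): [(45.5617, 28.9833) (24.2526, 29.6356) (25.5587, 0) (36.8548, 0)]  |A|=479.0263
9. ⊥bis P6·P8 via (38.3,41.03): [(45.5617, 28.9833) (24.2526, 29.6356) (25.5587, 0) (36.8548, 0)]  |A|=479.0263
10. canonical 4-gon: [(45.5617, 28.9833) (24.2526, 29.6356) (25.5587, 0) (36.8548, 0)]
11. shoelace: 479.0263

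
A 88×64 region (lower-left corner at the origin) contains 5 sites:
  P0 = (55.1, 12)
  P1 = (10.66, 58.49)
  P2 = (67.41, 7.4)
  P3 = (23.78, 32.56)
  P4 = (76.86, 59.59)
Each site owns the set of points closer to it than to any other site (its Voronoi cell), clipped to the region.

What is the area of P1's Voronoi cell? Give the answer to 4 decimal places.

1. box [0,88]×[0,64]: [(0, 0) (88, 0) (88, 64) (0, 64)]
2. ⊥bis P1·P0 via (32.88,35.245): [(0, 3.8149) (62.9615, 64) (0, 64)]  |A|=1894.672
3. ⊥bis P1·P2 via (39.035,32.945): [(0, 3.8149) (62.9615, 64) (0, 64)]  |A|=1894.672
4. ⊥bis P1·P3 via (17.22,45.525): [(0, 36.8121) (53.7335, 64) (0, 64)]  |A|=730.4511
5. ⊥bis P1·P4 via (43.76,59.04): [(0, 36.8121) (43.7614, 58.9544) (43.6776, 64) (0, 64)]  |A|=705.0819
6. canonical 4-gon: [(0, 36.8121) (43.7614, 58.9544) (43.6776, 64) (0, 64)]
7. shoelace: 705.0819

Area of P1's cell: 705.0819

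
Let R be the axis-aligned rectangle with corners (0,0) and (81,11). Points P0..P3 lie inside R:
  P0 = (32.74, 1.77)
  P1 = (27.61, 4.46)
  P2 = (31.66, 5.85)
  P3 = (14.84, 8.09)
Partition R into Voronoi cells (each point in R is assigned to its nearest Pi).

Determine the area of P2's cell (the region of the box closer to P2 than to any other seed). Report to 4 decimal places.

Area of P2's cell: 122.1796

1. box [0,81]×[0,11]: [(0, 0) (81, 0) (81, 11) (0, 11)]
2. ⊥bis P2·P0 via (32.2,3.81): [(0, 0) (17.8067, 0) (59.3622, 11) (0, 11)]  |A|=424.4289
3. ⊥bis P2·P1 via (29.635,5.155): [(30.2718, 3.2996) (59.3622, 11) (27.6289, 11)]  |A|=122.1796
4. ⊥bis P2·P3 via (23.25,6.97): [(30.2718, 3.2996) (59.3622, 11) (27.6289, 11)]  |A|=122.1796
5. canonical 3-gon: [(30.2718, 3.2996) (59.3622, 11) (27.6289, 11)]
6. shoelace: 122.1796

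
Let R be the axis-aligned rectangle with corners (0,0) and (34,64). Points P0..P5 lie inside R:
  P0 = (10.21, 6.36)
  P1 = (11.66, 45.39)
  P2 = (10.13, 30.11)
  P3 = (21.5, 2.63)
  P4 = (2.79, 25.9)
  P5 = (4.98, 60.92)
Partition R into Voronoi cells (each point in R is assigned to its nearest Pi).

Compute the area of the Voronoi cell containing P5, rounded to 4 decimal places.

Area of P5's cell: 241.8354

1. box [0,34]×[0,64]: [(0, 0) (34, 0) (34, 64) (0, 64)]
2. ⊥bis P5·P0 via (7.595,33.64): [(0, 32.912) (34, 36.1711) (34, 64) (0, 64)]  |A|=1001.5876
3. ⊥bis P5·P1 via (8.32,53.155): [(0, 49.5763) (33.533, 64) (0, 64)]  |A|=241.8354
4. ⊥bis P5·P2 via (7.555,45.515): [(0, 49.5763) (33.533, 64) (0, 64)]  |A|=241.8354
5. ⊥bis P5·P3 via (13.24,31.775): [(0, 49.5763) (33.533, 64) (0, 64)]  |A|=241.8354
6. ⊥bis P5·P4 via (3.885,43.41): [(0, 49.5763) (33.533, 64) (0, 64)]  |A|=241.8354
7. canonical 3-gon: [(0, 49.5763) (33.533, 64) (0, 64)]
8. shoelace: 241.8354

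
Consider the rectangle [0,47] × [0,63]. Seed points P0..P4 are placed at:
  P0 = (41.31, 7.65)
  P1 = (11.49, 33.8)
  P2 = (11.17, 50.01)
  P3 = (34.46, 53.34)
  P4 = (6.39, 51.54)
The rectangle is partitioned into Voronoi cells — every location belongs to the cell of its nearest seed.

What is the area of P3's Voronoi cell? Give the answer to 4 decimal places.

1. box [0,47]×[0,63]: [(0, 0) (47, 0) (47, 63) (0, 63)]
2. ⊥bis P3·P0 via (37.885,30.495): [(0, 24.8152) (47, 31.8616) (47, 63) (0, 63)]  |A|=1629.0975
3. ⊥bis P3·P1 via (22.975,43.57): [(34.526, 29.9914) (47, 31.8616) (47, 63) (6.4464, 63)]  |A|=863.5199
4. ⊥bis P3·P2 via (22.815,51.675): [(24.1757, 42.1586) (34.526, 29.9914) (47, 31.8616) (47, 63) (21.1958, 63)]  |A|=709.8211
5. ⊥bis P3·P4 via (20.425,52.44): [(24.1757, 42.1586) (34.526, 29.9914) (47, 31.8616) (47, 63) (21.1958, 63)]  |A|=709.8211
6. canonical 5-gon: [(24.1757, 42.1586) (34.526, 29.9914) (47, 31.8616) (47, 63) (21.1958, 63)]
7. shoelace: 709.8211

Area of P3's cell: 709.8211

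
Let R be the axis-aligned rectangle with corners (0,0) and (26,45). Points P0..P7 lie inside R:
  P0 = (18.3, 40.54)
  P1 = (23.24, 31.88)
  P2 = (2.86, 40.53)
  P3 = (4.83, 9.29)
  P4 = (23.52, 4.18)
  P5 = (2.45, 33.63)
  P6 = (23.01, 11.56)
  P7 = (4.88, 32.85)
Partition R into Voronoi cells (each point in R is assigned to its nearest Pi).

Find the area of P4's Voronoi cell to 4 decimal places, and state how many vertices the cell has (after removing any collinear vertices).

1. box [0,26]×[0,45]: [(0, 0) (26, 0) (26, 45) (0, 45)]
2. ⊥bis P4·P0 via (20.91,22.36): [(0, 19.3581) (0, 0) (26, 0) (26, 23.0907)]  |A|=551.8346
3. ⊥bis P4·P1 via (23.38,18.03): [(0, 17.7937) (0, 0) (26, 0) (26, 18.0565)]  |A|=466.052
4. ⊥bis P4·P2 via (13.19,22.355): [(5.2581, 17.8468) (0, 14.8583) (0, 0) (26, 0) (26, 18.0565)]  |A|=458.3347
5. ⊥bis P4·P3 via (14.175,6.735): [(17.2462, 17.968) (12.3336, 0) (26, 0) (26, 18.0565)]  |A|=201.8104
6. ⊥bis P4·P5 via (12.985,18.905): [(17.2462, 17.968) (12.3336, 0) (26, 0) (26, 18.0565)]  |A|=201.8104
7. ⊥bis P4·P6 via (23.265,7.87): [(14.3162, 7.2516) (12.3336, 0) (26, 0) (26, 8.059)]  |A|=96.6313
8. ⊥bis P4·P7 via (14.2,18.515): [(14.3162, 7.2516) (12.3336, 0) (26, 0) (26, 8.059)]  |A|=96.6313
9. canonical 4-gon: [(14.3162, 7.2516) (12.3336, 0) (26, 0) (26, 8.059)]
10. shoelace: 96.6313

Area of P4's cell: 96.6313 (4 vertices)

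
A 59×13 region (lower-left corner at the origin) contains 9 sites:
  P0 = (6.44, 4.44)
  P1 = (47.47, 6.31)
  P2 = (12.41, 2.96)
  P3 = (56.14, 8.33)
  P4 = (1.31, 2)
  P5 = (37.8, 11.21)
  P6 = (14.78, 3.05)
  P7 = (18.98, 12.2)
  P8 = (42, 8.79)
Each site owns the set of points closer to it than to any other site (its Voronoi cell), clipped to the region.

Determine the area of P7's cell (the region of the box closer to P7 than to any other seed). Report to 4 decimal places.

1. box [0,59]×[0,13]: [(0, 0) (59, 0) (59, 13) (0, 13)]
2. ⊥bis P7·P0 via (12.71,8.32): [(17.8586, 0) (59, 0) (59, 13) (9.8139, 13)]  |A|=587.1287
3. ⊥bis P7·P1 via (33.225,9.255): [(17.8586, 0) (31.3116, 0) (33.9992, 13) (9.8139, 13)]  |A|=244.6494
4. ⊥bis P7·P2 via (15.695,7.58): [(11.1823, 10.7887) (26.3555, 0) (31.3116, 0) (33.9992, 13) (9.8139, 13)]  |A|=198.8143
5. ⊥bis P7·P3 via (37.56,10.265): [(11.1823, 10.7887) (26.3555, 0) (31.3116, 0) (33.9992, 13) (9.8139, 13)]  |A|=198.8143
6. ⊥bis P7·P4 via (10.145,7.1): [(11.1823, 10.7887) (26.3555, 0) (31.3116, 0) (33.9992, 13) (9.8139, 13)]  |A|=198.8143
7. ⊥bis P7·P5 via (28.39,11.705): [(11.1823, 10.7887) (26.3555, 0) (27.7743, 0) (28.4581, 13) (9.8139, 13)]  |A|=139.8042
8. ⊥bis P7·P6 via (16.88,7.625): [(11.1823, 10.7887) (13.3582, 9.2416) (27.9091, 2.5625) (28.4581, 13) (9.8139, 13)]  |A|=114.1549
9. ⊥bis P7·P8 via (30.49,10.495): [(11.1823, 10.7887) (13.3582, 9.2416) (27.9091, 2.5625) (28.4581, 13) (9.8139, 13)]  |A|=114.1549
10. canonical 5-gon: [(11.1823, 10.7887) (13.3582, 9.2416) (27.9091, 2.5625) (28.4581, 13) (9.8139, 13)]
11. shoelace: 114.1549

Area of P7's cell: 114.1549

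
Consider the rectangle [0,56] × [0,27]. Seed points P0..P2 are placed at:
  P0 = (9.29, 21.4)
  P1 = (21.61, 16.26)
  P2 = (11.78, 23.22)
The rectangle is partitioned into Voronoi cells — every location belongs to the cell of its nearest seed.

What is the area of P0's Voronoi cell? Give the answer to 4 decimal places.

1. box [0,56]×[0,27]: [(0, 0) (56, 0) (56, 27) (0, 27)]
2. ⊥bis P0·P1 via (15.45,18.83): [(0, 0) (7.594, 0) (18.8586, 27) (0, 27)]  |A|=357.1096
3. ⊥bis P0·P2 via (10.535,22.31): [(0, 0) (7.594, 0) (14.5883, 16.7646) (7.107, 27) (0, 27)]  |A|=296.9682
4. canonical 5-gon: [(0, 0) (7.594, 0) (14.5883, 16.7646) (7.107, 27) (0, 27)]
5. shoelace: 296.9682

Area of P0's cell: 296.9682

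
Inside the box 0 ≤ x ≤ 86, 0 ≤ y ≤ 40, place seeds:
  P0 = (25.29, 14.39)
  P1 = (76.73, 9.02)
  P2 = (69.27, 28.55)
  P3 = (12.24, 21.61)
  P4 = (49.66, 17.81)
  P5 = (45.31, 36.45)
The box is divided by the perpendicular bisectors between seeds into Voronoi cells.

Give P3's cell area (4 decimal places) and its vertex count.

1. box [0,86]×[0,40]: [(0, 0) (86, 0) (86, 40) (0, 40)]
2. ⊥bis P3·P0 via (18.765,18): [(0, 0) (8.8064, 0) (30.9366, 40) (0, 40)]  |A|=794.8605
3. ⊥bis P3·P1 via (44.485,15.315): [(0, 0) (8.8064, 0) (30.9366, 40) (0, 40)]  |A|=794.8605
4. ⊥bis P3·P2 via (40.755,25.08): [(0, 0) (8.8064, 0) (30.9366, 40) (0, 40)]  |A|=794.8605
5. ⊥bis P3·P4 via (30.95,19.71): [(0, 0) (8.8064, 0) (30.9366, 40) (0, 40)]  |A|=794.8605
6. ⊥bis P3·P5 via (28.775,29.03): [(0, 0) (8.8064, 0) (27.025, 32.9298) (23.8523, 40) (0, 40)]  |A|=769.8164
7. canonical 5-gon: [(0, 0) (8.8064, 0) (27.025, 32.9298) (23.8523, 40) (0, 40)]
8. shoelace: 769.8164

Area of P3's cell: 769.8164 (5 vertices)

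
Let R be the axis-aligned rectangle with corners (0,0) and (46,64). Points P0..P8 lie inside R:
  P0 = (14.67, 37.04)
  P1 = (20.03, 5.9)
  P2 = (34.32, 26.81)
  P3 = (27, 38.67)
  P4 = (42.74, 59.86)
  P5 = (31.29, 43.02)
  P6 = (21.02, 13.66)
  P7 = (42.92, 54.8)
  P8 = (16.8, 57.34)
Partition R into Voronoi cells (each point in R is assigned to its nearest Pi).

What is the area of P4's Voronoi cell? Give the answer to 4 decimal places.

1. box [0,46]×[0,64]: [(0, 0) (46, 0) (46, 64) (0, 64)]
2. ⊥bis P4·P0 via (28.705,48.45): [(46, 27.1761) (46, 64) (16.0634, 64)]  |A|=551.1922
3. ⊥bis P4·P1 via (31.385,32.88): [(46, 27.1761) (46, 64) (16.0634, 64)]  |A|=551.1922
4. ⊥bis P4·P2 via (38.53,43.335): [(31.3831, 45.1558) (46, 41.4319) (46, 64) (16.0634, 64)]  |A|=447.0042
5. ⊥bis P4·P3 via (34.87,49.265): [(17.6341, 62.0679) (45.1101, 41.6586) (46, 41.4319) (46, 64) (16.0634, 64)]  |A|=354.9692
6. ⊥bis P4·P5 via (37.015,51.44): [(46, 45.3308) (46, 64) (18.5425, 64)]  |A|=256.3045
7. ⊥bis P4·P6 via (31.88,36.76): [(46, 45.3308) (46, 64) (18.5425, 64)]  |A|=256.3045
8. ⊥bis P4·P7 via (42.83,57.33): [(29.0721, 56.8406) (46, 57.4428) (46, 64) (18.5425, 64)]  |A|=153.7899
9. ⊥bis P4·P8 via (29.77,58.6): [(29.9379, 56.8714) (46, 57.4428) (46, 64) (29.2454, 64)]  |A|=112.3799
10. canonical 4-gon: [(29.9379, 56.8714) (46, 57.4428) (46, 64) (29.2454, 64)]
11. shoelace: 112.3799

Area of P4's cell: 112.3799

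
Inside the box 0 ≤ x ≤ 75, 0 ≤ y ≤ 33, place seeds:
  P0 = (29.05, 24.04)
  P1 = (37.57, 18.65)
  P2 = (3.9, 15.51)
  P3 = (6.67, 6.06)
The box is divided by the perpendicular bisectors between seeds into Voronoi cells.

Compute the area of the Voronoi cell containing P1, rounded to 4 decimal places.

1. box [0,75]×[0,33]: [(0, 0) (75, 0) (75, 33) (0, 33)]
2. ⊥bis P1·P0 via (33.31,21.345): [(19.8065, 0) (75, 0) (75, 33) (40.6833, 33)]  |A|=1476.9179
3. ⊥bis P1·P2 via (20.735,17.08): [(22.0039, 3.4734) (22.3278, 0) (75, 0) (75, 33) (40.6833, 33)]  |A|=1472.5391
4. ⊥bis P1·P3 via (22.12,12.355): [(24.2756, 7.0643) (27.154, 0) (75, 0) (75, 33) (40.6833, 33)]  |A|=1450.9655
5. canonical 5-gon: [(24.2756, 7.0643) (27.154, 0) (75, 0) (75, 33) (40.6833, 33)]
6. shoelace: 1450.9655

Area of P1's cell: 1450.9655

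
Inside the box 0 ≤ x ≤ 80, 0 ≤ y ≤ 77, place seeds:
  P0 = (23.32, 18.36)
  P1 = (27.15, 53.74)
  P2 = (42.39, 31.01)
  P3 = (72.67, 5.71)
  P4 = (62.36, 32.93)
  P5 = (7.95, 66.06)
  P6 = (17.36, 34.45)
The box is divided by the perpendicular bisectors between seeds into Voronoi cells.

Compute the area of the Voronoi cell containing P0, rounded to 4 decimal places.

1. box [0,80]×[0,77]: [(0, 0) (80, 0) (80, 77) (0, 77)]
2. ⊥bis P0·P1 via (25.235,36.05): [(0, 38.7818) (0, 0) (80, 0) (80, 30.1215)]  |A|=2756.1313
3. ⊥bis P0·P2 via (32.855,24.685): [(25.3224, 36.0405) (0, 38.7818) (0, 0) (49.2297, 0)]  |A|=1378.1551
4. ⊥bis P0·P3 via (47.995,12.035): [(46.114, 4.6969) (25.3224, 36.0405) (0, 38.7818) (0, 0) (44.91, 0)]  |A|=1368.0106
5. ⊥bis P0·P4 via (42.84,25.645): [(46.114, 4.6969) (25.3224, 36.0405) (0, 38.7818) (0, 0) (44.91, 0)]  |A|=1368.0106
6. ⊥bis P0·P5 via (15.635,42.21): [(46.114, 4.6969) (25.3224, 36.0405) (3.7394, 38.377) (0, 37.1721) (0, 0) (44.91, 0)]  |A|=1365.0009
7. ⊥bis P0·P6 via (20.34,26.405): [(46.114, 4.6969) (29.4705, 29.7871) (0, 18.8707) (0, 0) (44.91, 0)]  |A|=1001.1257
8. canonical 5-gon: [(46.114, 4.6969) (29.4705, 29.7871) (0, 18.8707) (0, 0) (44.91, 0)]
9. shoelace: 1001.1257

Area of P0's cell: 1001.1257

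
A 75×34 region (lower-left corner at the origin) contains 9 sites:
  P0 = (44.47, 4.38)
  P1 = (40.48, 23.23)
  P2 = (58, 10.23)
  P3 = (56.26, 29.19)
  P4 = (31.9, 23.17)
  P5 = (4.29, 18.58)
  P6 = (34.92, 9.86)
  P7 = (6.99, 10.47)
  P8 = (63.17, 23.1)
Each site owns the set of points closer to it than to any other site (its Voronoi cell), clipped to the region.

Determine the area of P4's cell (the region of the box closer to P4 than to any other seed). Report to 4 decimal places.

Area of P4's cell: 346.4782

1. box [0,75]×[0,34]: [(0, 0) (75, 0) (75, 34) (0, 34)]
2. ⊥bis P4·P0 via (38.185,13.775): [(0, 0) (17.5937, 0) (68.4179, 34) (0, 34)]  |A|=1462.198
3. ⊥bis P4·P1 via (36.19,23.2): [(0, 0) (17.5937, 0) (36.2649, 12.4905) (36.1145, 34) (0, 34)]  |A|=1114.7826
4. ⊥bis P4·P2 via (44.95,16.7): [(0, 0) (17.5937, 0) (36.2649, 12.4905) (36.1145, 34) (0, 34)]  |A|=1114.7826
5. ⊥bis P4·P3 via (44.08,26.18): [(0, 0) (17.5937, 0) (36.2649, 12.4905) (36.1145, 34) (0, 34)]  |A|=1114.7826
6. ⊥bis P4·P5 via (18.095,20.875): [(21.1679, 2.391) (36.2649, 12.4905) (36.1145, 34) (15.913, 34)]  |A|=482.398
7. ⊥bis P4·P6 via (33.41,16.515): [(19.3502, 13.3249) (36.2323, 17.1554) (36.1145, 34) (15.913, 34)]  |A|=351.2457
8. ⊥bis P4·P7 via (19.445,16.82): [(18.4421, 18.7871) (21.0323, 13.7065) (36.2323, 17.1554) (36.1145, 34) (15.913, 34)]  |A|=346.4782
9. ⊥bis P4·P8 via (47.535,23.135): [(18.4421, 18.7871) (21.0323, 13.7065) (36.2323, 17.1554) (36.1145, 34) (15.913, 34)]  |A|=346.4782
10. canonical 5-gon: [(18.4421, 18.7871) (21.0323, 13.7065) (36.2323, 17.1554) (36.1145, 34) (15.913, 34)]
11. shoelace: 346.4782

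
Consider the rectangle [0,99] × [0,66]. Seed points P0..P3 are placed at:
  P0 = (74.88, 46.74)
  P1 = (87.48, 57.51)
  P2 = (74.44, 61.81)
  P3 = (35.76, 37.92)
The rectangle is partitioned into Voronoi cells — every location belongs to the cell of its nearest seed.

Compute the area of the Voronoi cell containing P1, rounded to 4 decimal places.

Area of P1's cell: 435.7057

1. box [0,99]×[0,66]: [(0, 0) (99, 0) (99, 66) (0, 66)]
2. ⊥bis P1·P0 via (81.18,52.125): [(99, 31.2771) (99, 66) (69.3202, 66)]  |A|=515.2849
3. ⊥bis P1·P2 via (80.96,59.66): [(79.2283, 54.4084) (99, 31.2771) (99, 66) (83.0506, 66)]  |A|=435.7057
4. ⊥bis P1·P3 via (61.62,47.715): [(79.2283, 54.4084) (99, 31.2771) (99, 66) (83.0506, 66)]  |A|=435.7057
5. canonical 4-gon: [(79.2283, 54.4084) (99, 31.2771) (99, 66) (83.0506, 66)]
6. shoelace: 435.7057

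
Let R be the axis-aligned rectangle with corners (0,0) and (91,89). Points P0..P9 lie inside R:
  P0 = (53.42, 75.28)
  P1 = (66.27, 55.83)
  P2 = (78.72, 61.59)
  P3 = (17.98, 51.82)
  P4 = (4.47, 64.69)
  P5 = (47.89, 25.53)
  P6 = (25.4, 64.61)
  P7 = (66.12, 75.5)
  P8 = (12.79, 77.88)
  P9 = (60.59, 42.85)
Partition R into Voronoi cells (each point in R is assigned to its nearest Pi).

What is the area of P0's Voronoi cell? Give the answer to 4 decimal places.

Area of P0's cell: 630.8324

1. box [0,91]×[0,89]: [(0, 0) (91, 0) (91, 89) (0, 89)]
2. ⊥bis P0·P1 via (59.845,65.555): [(0, 26.0173) (91, 86.1381) (91, 89) (0, 89)]  |A|=2995.9282
3. ⊥bis P0·P2 via (66.07,68.435): [(0, 26.0173) (67.1081, 70.3535) (77.1979, 89) (0, 89)]  |A|=2833.0597
4. ⊥bis P0·P3 via (35.7,63.55): [(42.1232, 53.8468) (67.1081, 70.3535) (77.1979, 89) (18.853, 89)]  |A|=1175.1712
5. ⊥bis P0·P4 via (28.945,69.985): [(27.7336, 75.5845) (42.1232, 53.8468) (67.1081, 70.3535) (77.1979, 89) (24.8312, 89)]  |A|=1135.0709
6. ⊥bis P0·P5 via (50.655,50.405): [(27.7336, 75.5845) (42.1232, 53.8468) (67.1081, 70.3535) (77.1979, 89) (24.8312, 89)]  |A|=1135.0709
7. ⊥bis P0·P6 via (39.41,69.945): [(44.8533, 55.6505) (67.1081, 70.3535) (77.1979, 89) (32.1539, 89)]  |A|=884.4095
8. ⊥bis P0·P7 via (59.77,75.39): [(44.8533, 55.6505) (59.9393, 65.6173) (59.5342, 89) (32.1539, 89)]  |A|=634.9547
9. ⊥bis P0·P8 via (33.105,76.58): [(33.6486, 85.0748) (44.8533, 55.6505) (59.9393, 65.6173) (59.5342, 89) (33.8998, 89)]  |A|=631.5281
10. ⊥bis P0·P9 via (57.005,59.065): [(33.6486, 85.0748) (44.5977, 56.3218) (46.5092, 56.7445) (59.9393, 65.6173) (59.5342, 89) (33.8998, 89)]  |A|=630.8324
11. canonical 6-gon: [(33.6486, 85.0748) (44.5977, 56.3218) (46.5092, 56.7445) (59.9393, 65.6173) (59.5342, 89) (33.8998, 89)]
12. shoelace: 630.8324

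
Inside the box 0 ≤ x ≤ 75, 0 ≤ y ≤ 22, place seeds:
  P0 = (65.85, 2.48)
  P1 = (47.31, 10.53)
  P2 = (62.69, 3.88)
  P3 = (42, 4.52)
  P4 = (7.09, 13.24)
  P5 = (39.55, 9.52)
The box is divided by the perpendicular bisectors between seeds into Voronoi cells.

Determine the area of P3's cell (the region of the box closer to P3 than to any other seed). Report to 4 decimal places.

1. box [0,75]×[0,22]: [(0, 0) (75, 0) (75, 22) (0, 22)]
2. ⊥bis P3·P0 via (53.925,3.5): [(0, 0) (53.6256, 0) (55.5074, 22) (0, 22)]  |A|=1200.4632
3. ⊥bis P3·P1 via (44.655,7.525): [(0, 0) (53.172, 0) (28.2718, 22) (0, 22)]  |A|=895.8818
4. ⊥bis P3·P2 via (52.345,4.2): [(0, 0) (52.2151, 0) (52.2405, 0.823) (28.2718, 22) (0, 22)]  |A|=895.4881
5. ⊥bis P3·P4 via (24.545,8.88): [(22.3269, 0) (52.2151, 0) (52.2405, 0.823) (28.2718, 22) (27.8222, 22)]  |A|=343.8481
6. ⊥bis P3·P5 via (40.775,7.02): [(26.4485, 0) (52.2151, 0) (52.2405, 0.823) (43.6385, 8.4231)]  |A|=112.1539
7. canonical 4-gon: [(26.4485, 0) (52.2151, 0) (52.2405, 0.823) (43.6385, 8.4231)]
8. shoelace: 112.1539

Area of P3's cell: 112.1539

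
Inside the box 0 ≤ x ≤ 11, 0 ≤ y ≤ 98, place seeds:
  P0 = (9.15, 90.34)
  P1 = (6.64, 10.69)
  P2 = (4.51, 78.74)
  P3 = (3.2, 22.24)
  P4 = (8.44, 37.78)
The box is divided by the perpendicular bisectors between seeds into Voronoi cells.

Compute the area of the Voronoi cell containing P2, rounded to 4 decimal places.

Area of P2's cell: 295.9610

1. box [0,11]×[0,98]: [(0, 0) (11, 0) (11, 98) (0, 98)]
2. ⊥bis P2·P0 via (6.83,84.54): [(0, 87.272) (0, 0) (11, 0) (11, 82.872)]  |A|=935.792
3. ⊥bis P2·P1 via (5.575,44.715): [(0, 87.272) (0, 44.5405) (11, 44.8848) (11, 82.872)]  |A|=443.9528
4. ⊥bis P2·P3 via (3.855,50.49): [(0, 87.272) (0, 50.5794) (11, 50.3243) (11, 82.872)]  |A|=380.8215
5. ⊥bis P2·P4 via (6.475,58.26): [(0, 87.272) (0, 57.6387) (11, 58.6942) (11, 82.872)]  |A|=295.961
6. canonical 4-gon: [(0, 87.272) (0, 57.6387) (11, 58.6942) (11, 82.872)]
7. shoelace: 295.961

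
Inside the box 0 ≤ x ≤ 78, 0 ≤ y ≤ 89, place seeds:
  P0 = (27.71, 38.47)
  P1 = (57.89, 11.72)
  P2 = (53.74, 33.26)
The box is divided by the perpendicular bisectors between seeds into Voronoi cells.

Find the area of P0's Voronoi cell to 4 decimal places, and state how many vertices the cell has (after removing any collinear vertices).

1. box [0,78]×[0,89]: [(0, 0) (78, 0) (78, 89) (0, 89)]
2. ⊥bis P0·P1 via (42.8,25.095): [(0, 0) (20.5571, 0) (78, 64.8085) (78, 89) (0, 89)]  |A|=5080.6055
3. ⊥bis P0·P2 via (40.725,35.865): [(0, 0) (20.5571, 0) (37.3353, 18.9296) (51.3602, 89) (0, 89)]  |A|=3655.4039
4. canonical 5-gon: [(0, 0) (20.5571, 0) (37.3353, 18.9296) (51.3602, 89) (0, 89)]
5. shoelace: 3655.4039

Area of P0's cell: 3655.4039 (5 vertices)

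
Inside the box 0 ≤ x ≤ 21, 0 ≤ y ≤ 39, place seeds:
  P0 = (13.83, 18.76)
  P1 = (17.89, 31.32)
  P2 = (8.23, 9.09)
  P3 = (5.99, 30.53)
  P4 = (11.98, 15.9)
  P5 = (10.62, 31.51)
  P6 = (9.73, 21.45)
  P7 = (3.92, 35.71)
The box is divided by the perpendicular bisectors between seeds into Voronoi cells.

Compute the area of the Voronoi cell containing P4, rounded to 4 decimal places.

1. box [0,21]×[0,39]: [(0, 0) (21, 0) (21, 39) (0, 39)]
2. ⊥bis P4·P0 via (12.905,17.33): [(0, 25.6776) (0, 0) (21, 0) (21, 12.0937)]  |A|=396.5993
3. ⊥bis P4·P1 via (14.935,23.61): [(0, 25.6776) (0, 0) (21, 0) (21, 12.0937)]  |A|=396.5993
4. ⊥bis P4·P2 via (10.105,12.495): [(0, 25.6776) (0, 18.0594) (21, 6.4956) (21, 12.0937)]  |A|=138.772
5. ⊥bis P4·P3 via (8.985,23.215): [(5.8141, 21.9167) (0, 19.5362) (0, 18.0594) (21, 6.4956) (21, 12.0937)]  |A|=120.9186
6. ⊥bis P4·P5 via (11.3,23.705): [(5.8141, 21.9167) (0, 19.5362) (0, 18.0594) (21, 6.4956) (21, 12.0937)]  |A|=120.9186
7. ⊥bis P4·P6 via (10.855,18.675): [(10.837, 18.6677) (3.959, 15.8793) (21, 6.4956) (21, 12.0937)]  |A|=84.4759
8. ⊥bis P4·P7 via (7.95,25.805): [(10.837, 18.6677) (3.959, 15.8793) (21, 6.4956) (21, 12.0937)]  |A|=84.4759
9. canonical 4-gon: [(10.837, 18.6677) (3.959, 15.8793) (21, 6.4956) (21, 12.0937)]
10. shoelace: 84.4759

Area of P4's cell: 84.4759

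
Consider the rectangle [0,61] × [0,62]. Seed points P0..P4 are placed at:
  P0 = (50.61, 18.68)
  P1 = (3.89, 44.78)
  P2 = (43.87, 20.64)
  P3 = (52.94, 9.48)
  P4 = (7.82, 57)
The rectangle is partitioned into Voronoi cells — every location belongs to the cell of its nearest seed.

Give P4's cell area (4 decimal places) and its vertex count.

1. box [0,61]×[0,62]: [(0, 0) (61, 0) (61, 62) (0, 62)]
2. ⊥bis P4·P0 via (29.215,37.84): [(0, 5.2171) (50.8512, 62) (0, 62)]  |A|=1443.7383
3. ⊥bis P4·P1 via (5.855,50.89): [(0, 52.773) (33.065, 42.1391) (50.8512, 62) (0, 62)]  |A|=657.5195
4. ⊥bis P4·P2 via (25.845,38.82): [(0, 52.773) (30.1411, 43.0795) (49.2243, 62) (0, 62)]  |A|=604.7309
5. ⊥bis P4·P3 via (30.38,33.24): [(0, 52.773) (30.1411, 43.0795) (49.2243, 62) (0, 62)]  |A|=604.7309
6. canonical 4-gon: [(0, 52.773) (30.1411, 43.0795) (49.2243, 62) (0, 62)]
7. shoelace: 604.7309

Area of P4's cell: 604.7309 (4 vertices)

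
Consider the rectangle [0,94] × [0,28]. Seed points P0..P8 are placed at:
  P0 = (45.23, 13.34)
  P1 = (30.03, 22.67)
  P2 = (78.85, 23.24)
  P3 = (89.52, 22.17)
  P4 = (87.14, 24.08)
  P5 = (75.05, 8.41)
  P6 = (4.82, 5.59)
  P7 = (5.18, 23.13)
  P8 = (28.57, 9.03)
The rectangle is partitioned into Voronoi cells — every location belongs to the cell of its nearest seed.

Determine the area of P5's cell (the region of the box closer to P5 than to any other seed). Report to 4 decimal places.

1. box [0,94]×[0,28]: [(0, 0) (94, 0) (94, 28) (0, 28)]
2. ⊥bis P5·P0 via (60.14,10.875): [(58.3421, 0) (94, 0) (94, 28) (62.9712, 28)]  |A|=933.614
3. ⊥bis P5·P1 via (52.54,15.54): [(58.3421, 0) (94, 0) (94, 28) (62.9712, 28)]  |A|=933.614
4. ⊥bis P5·P2 via (76.95,15.825): [(61.6083, 19.7561) (58.3421, 0) (94, 0) (94, 11.4562)]  |A|=537.7733
5. ⊥bis P5·P3 via (82.285,15.29): [(83.3311, 14.1899) (61.6083, 19.7561) (58.3421, 0) (94, 0) (94, 2.9705)]  |A|=492.5071
6. ⊥bis P5·P4 via (81.095,16.245): [(83.3311, 14.1899) (61.6083, 19.7561) (58.3421, 0) (94, 0) (94, 2.9705)]  |A|=492.5071
7. ⊥bis P5·P6 via (39.935,7): [(83.3311, 14.1899) (61.6083, 19.7561) (58.3421, 0) (94, 0) (94, 2.9705)]  |A|=492.5071
8. ⊥bis P5·P7 via (40.115,15.77): [(83.3311, 14.1899) (61.6083, 19.7561) (58.3421, 0) (94, 0) (94, 2.9705)]  |A|=492.5071
9. ⊥bis P5·P8 via (51.81,8.72): [(83.3311, 14.1899) (61.6083, 19.7561) (58.3421, 0) (94, 0) (94, 2.9705)]  |A|=492.5071
10. canonical 5-gon: [(83.3311, 14.1899) (61.6083, 19.7561) (58.3421, 0) (94, 0) (94, 2.9705)]
11. shoelace: 492.5071

Area of P5's cell: 492.5071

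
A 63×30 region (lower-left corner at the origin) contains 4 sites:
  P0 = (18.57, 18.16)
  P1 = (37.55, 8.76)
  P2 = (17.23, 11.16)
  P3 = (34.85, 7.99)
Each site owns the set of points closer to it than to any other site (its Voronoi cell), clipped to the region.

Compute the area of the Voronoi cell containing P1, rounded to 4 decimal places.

1. box [0,63]×[0,30]: [(0, 0) (63, 0) (63, 30) (0, 30)]
2. ⊥bis P1·P0 via (28.06,13.46): [(21.3938, 0) (63, 0) (63, 30) (36.2516, 30)]  |A|=1025.3191
3. ⊥bis P1·P2 via (27.39,9.96): [(27.723, 12.7796) (26.2136, 0) (63, 0) (63, 30) (36.2516, 30)]  |A|=994.5216
4. ⊥bis P1·P3 via (36.2,8.375): [(32.3053, 22.0318) (38.5884, 0) (63, 0) (63, 30) (36.2516, 30)]  |A|=835.9047
5. canonical 5-gon: [(32.3053, 22.0318) (38.5884, 0) (63, 0) (63, 30) (36.2516, 30)]
6. shoelace: 835.9047

Area of P1's cell: 835.9047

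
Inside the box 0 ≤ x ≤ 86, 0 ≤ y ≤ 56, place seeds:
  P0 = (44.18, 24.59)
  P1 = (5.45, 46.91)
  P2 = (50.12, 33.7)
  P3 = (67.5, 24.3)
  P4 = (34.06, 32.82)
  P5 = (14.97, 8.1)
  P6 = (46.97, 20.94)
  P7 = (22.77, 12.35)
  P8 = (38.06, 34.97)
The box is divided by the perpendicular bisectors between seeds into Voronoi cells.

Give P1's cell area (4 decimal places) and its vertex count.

1. box [0,86]×[0,56]: [(0, 0) (86, 0) (86, 56) (0, 56)]
2. ⊥bis P1·P0 via (24.815,35.75): [(0, 0) (4.2124, 0) (36.485, 56) (0, 56)]  |A|=1139.5269
3. ⊥bis P1·P2 via (27.785,40.305): [(0, 0) (4.2124, 0) (28.1486, 41.5345) (32.4264, 56) (0, 56)]  |A|=1110.1718
4. ⊥bis P1·P3 via (36.475,35.605): [(0, 0) (4.2124, 0) (28.1486, 41.5345) (32.4264, 56) (0, 56)]  |A|=1110.1718
5. ⊥bis P1·P4 via (19.755,39.865): [(0, 0) (0.1221, 0) (27.7012, 56) (0, 56)]  |A|=779.0532
6. ⊥bis P1·P5 via (10.21,27.505): [(0, 25.0005) (14.143, 28.4698) (27.7012, 56) (0, 56)]  |A|=600.5241
7. ⊥bis P1·P6 via (26.21,33.925): [(0, 25.0005) (14.143, 28.4698) (27.7012, 56) (0, 56)]  |A|=600.5241
8. ⊥bis P1·P7 via (14.11,29.63): [(0, 25.0005) (9.5437, 27.3416) (14.9125, 30.0322) (27.7012, 56) (0, 56)]  |A|=597.3651
9. ⊥bis P1·P8 via (21.755,40.94): [(0, 25.0005) (9.5437, 27.3416) (14.9125, 30.0322) (26.0169, 52.5799) (27.2691, 56) (0, 56)]  |A|=596.6262
10. canonical 6-gon: [(0, 25.0005) (9.5437, 27.3416) (14.9125, 30.0322) (26.0169, 52.5799) (27.2691, 56) (0, 56)]
11. shoelace: 596.6262

Area of P1's cell: 596.6262 (6 vertices)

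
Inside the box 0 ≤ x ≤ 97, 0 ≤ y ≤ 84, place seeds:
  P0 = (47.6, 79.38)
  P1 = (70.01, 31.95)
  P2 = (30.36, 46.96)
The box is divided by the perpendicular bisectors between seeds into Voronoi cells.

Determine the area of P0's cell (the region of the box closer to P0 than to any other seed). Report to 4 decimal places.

Area of P0's cell: 1658.4297

1. box [0,97]×[0,84]: [(0, 0) (97, 0) (97, 84) (0, 84)]
2. ⊥bis P0·P1 via (58.805,55.665): [(0, 27.8805) (97, 73.7116) (97, 84) (0, 84)]  |A|=3220.7847
3. ⊥bis P0·P2 via (38.98,63.17): [(0, 83.8984) (55.7805, 54.236) (97, 73.7116) (97, 84) (0, 84)]  |A|=1658.4297
4. canonical 5-gon: [(0, 83.8984) (55.7805, 54.236) (97, 73.7116) (97, 84) (0, 84)]
5. shoelace: 1658.4297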